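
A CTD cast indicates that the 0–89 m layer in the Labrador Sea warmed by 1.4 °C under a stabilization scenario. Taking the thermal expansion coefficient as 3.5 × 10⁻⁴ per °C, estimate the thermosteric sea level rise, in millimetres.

Δh = αΔT·H = 3.5×10⁻⁴ × 1.4 × 89 = 0.04361 m

Δh ≈ 43.6 mm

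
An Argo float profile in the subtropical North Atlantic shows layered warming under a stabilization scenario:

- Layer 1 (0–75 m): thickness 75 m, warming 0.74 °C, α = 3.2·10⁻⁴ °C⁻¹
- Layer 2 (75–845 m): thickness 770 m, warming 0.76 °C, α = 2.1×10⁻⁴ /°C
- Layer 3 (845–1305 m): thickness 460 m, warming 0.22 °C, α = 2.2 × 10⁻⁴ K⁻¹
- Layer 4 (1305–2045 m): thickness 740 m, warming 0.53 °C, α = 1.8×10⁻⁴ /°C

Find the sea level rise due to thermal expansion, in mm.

Δh = 234 mm

0–75 m: 75 × 3.2×10⁻⁴ × 0.74 = 0.01776 m
0.76 × 770 × 2.1×10⁻⁴ = 0.122892 m
Layer 3: 460 × 0.22 × 2.2×10⁻⁴ = 0.022264 m
1305–2045 m: 0.53 × 740 × 1.8×10⁻⁴ = 0.070596 m
Δh = 0.01776 + 0.122892 + 0.022264 + 0.070596 = 0.233512 m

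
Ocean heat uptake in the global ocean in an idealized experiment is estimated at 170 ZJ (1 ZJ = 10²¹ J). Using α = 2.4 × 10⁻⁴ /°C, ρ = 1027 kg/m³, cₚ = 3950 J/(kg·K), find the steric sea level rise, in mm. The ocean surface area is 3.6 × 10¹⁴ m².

Per unit area: Q = 170×10²¹ / (3.6×10¹⁴) ≈ 4.722×10⁸ J/m²
Δh = αQ/(ρcₚ) = 2.4×10⁻⁴ × 4.722×10⁸ / (1027 × 3950) ≈ 0.027936 m

28 mm of thermosteric rise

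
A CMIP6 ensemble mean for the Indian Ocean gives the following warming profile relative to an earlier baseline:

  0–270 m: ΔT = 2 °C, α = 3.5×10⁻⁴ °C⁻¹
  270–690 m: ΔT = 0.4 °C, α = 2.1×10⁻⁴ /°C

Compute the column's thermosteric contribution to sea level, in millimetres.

Layer 1: 3.5×10⁻⁴ × 2 × 270 = 0.18900 m
270–690 m: 420 × 0.4 × 2.1×10⁻⁴ = 0.03528 m
Δh = 0.18900 + 0.03528 = 0.22428 m

about 224 mm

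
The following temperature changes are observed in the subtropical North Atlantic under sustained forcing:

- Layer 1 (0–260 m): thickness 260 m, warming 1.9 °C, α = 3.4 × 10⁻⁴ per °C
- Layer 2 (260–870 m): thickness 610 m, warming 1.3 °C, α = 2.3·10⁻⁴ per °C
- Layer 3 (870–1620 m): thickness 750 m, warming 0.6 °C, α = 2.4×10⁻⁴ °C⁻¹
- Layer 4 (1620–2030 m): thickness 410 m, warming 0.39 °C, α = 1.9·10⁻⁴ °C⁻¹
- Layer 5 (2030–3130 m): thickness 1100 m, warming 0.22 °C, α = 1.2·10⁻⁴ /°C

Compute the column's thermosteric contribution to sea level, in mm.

about 518 mm

1.9 × 3.4×10⁻⁴ × 260 = 0.16796 m
260–870 m: 1.3 × 2.3×10⁻⁴ × 610 = 0.18239 m
870–1620 m: 0.6 × 750 × 2.4×10⁻⁴ = 0.10800 m
Layer 4: 410 × 0.39 × 1.9×10⁻⁴ = 0.030381 m
2030–3130 m: 0.22 × 1100 × 1.2×10⁻⁴ = 0.02904 m
Δh = 0.16796 + 0.18239 + 0.10800 + 0.030381 + 0.02904 = 0.517771 m ≈ 518 mm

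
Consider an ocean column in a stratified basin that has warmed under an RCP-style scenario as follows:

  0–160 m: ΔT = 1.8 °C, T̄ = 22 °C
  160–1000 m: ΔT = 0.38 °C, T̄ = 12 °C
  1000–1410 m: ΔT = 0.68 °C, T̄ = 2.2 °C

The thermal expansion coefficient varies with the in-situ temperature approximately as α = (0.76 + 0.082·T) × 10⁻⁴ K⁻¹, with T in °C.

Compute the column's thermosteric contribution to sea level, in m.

Layer 1: α = (0.76 + 0.082×22)×10⁻⁴ = 2.564×10⁻⁴ K⁻¹
Layer 2: α = (0.76 + 0.082×12)×10⁻⁴ = 1.744×10⁻⁴ K⁻¹
Layer 3: α = (0.76 + 0.082×2.2)×10⁻⁴ = 0.9404×10⁻⁴ K⁻¹
0–160 m: 160 × 1.8 × 2.564×10⁻⁴ = 0.0738432 m
0.38 × 1.744×10⁻⁴ × 840 = 0.05566848 m
0.9404×10⁻⁴ × 0.68 × 410 = 0.026218352 m
Δh = 0.0738432 + 0.05566848 + 0.026218352 = 0.155730032 m ≈ 0.16 m

Δh ≈ 0.16 m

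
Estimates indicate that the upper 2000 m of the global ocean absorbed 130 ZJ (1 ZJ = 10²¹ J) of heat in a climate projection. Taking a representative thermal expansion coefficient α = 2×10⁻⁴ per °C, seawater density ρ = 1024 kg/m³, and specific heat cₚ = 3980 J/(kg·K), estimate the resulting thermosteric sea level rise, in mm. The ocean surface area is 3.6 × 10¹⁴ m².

Per unit area: Q = 130×10²¹ / (3.6×10¹⁴) ≈ 3.611×10⁸ J/m²
Δh = αQ/(ρcₚ) = 2×10⁻⁴ × 3.611×10⁸ / (1024 × 3980) ≈ 0.01772 m

18 mm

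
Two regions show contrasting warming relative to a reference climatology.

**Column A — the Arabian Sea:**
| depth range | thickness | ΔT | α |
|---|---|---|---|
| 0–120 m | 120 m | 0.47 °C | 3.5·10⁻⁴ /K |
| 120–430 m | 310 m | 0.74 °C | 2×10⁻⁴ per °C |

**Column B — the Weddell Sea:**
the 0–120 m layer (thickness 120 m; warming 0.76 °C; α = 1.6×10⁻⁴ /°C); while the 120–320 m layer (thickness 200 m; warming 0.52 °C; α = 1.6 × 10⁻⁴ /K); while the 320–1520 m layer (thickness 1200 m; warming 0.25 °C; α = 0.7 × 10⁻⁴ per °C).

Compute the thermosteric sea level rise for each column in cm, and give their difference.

A Layer 1: 120 × 3.5×10⁻⁴ × 0.47 = 0.01974 m
A Layer 2: 310 × 2×10⁻⁴ × 0.74 = 0.04588 m
A total: 0.06562 m
B 1.6×10⁻⁴ × 0.76 × 120 = 0.014592 m
B Layer 2: 0.52 × 1.6×10⁻⁴ × 200 = 0.01664 m
B 320–1520 m: 1200 × 0.7×10⁻⁴ × 0.25 = 0.02100 m
B total: 0.052232 m
Difference: 0.06562 − 0.052232 = 0.013388 m

Δh_A ≈ 6.56 cm, Δh_B ≈ 5.22 cm; difference ≈ 1.34 cm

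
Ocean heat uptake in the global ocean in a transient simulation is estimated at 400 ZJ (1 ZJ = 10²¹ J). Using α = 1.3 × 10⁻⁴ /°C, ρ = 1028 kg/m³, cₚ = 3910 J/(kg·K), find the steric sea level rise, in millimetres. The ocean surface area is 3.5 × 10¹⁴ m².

Per unit area: Q = 400×10²¹ / (3.5×10¹⁴) ≈ 1.143×10⁹ J/m²
Δh = αQ/(ρcₚ) = 1.3×10⁻⁴ × 1.143×10⁹ / (1028 × 3910) ≈ 0.036967 m

37.0 mm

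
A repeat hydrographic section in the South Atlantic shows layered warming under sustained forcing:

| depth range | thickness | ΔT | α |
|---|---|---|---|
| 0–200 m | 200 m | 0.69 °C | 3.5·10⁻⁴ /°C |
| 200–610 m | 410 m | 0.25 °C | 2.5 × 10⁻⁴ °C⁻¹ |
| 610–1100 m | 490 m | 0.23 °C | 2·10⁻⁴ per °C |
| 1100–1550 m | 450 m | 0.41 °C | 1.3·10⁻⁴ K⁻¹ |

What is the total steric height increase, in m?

0.120 m

0–200 m: 3.5×10⁻⁴ × 200 × 0.69 = 0.04830 m
Layer 2: 2.5×10⁻⁴ × 410 × 0.25 = 0.025625 m
Layer 3: 2×10⁻⁴ × 0.23 × 490 = 0.02254 m
1100–1550 m: 0.41 × 1.3×10⁻⁴ × 450 = 0.023985 m
Δh = 0.04830 + 0.025625 + 0.02254 + 0.023985 = 0.12045 m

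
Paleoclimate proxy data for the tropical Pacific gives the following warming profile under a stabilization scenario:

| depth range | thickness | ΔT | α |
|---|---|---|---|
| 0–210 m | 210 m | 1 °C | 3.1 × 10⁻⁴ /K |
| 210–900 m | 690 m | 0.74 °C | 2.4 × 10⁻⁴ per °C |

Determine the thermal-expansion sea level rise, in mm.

Layer 1: 3.1×10⁻⁴ × 1 × 210 = 0.06510 m
690 × 0.74 × 2.4×10⁻⁴ = 0.122544 m
Δh = 0.06510 + 0.122544 = 0.187644 m ≈ 188 mm

Δh ≈ 188 mm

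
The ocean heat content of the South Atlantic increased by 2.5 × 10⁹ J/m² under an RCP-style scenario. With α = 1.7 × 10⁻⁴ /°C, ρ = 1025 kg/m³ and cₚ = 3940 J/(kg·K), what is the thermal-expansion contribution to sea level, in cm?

Δh = αQ/(ρcₚ) = 1.7×10⁻⁴ × 2.5×10⁹ / (1025 × 3940) ≈ 0.10524 m

Δh ≈ 11 cm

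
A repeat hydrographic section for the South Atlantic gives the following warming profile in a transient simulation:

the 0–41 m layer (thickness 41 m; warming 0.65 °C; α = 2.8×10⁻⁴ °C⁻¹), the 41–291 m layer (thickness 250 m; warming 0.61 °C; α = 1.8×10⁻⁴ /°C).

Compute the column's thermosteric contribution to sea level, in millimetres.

Δh = 34.9 mm

0–41 m: 41 × 0.65 × 2.8×10⁻⁴ = 0.007462 m
Layer 2: 0.61 × 1.8×10⁻⁴ × 250 = 0.02745 m
Δh = 0.007462 + 0.02745 = 0.034912 m ≈ 34.9 mm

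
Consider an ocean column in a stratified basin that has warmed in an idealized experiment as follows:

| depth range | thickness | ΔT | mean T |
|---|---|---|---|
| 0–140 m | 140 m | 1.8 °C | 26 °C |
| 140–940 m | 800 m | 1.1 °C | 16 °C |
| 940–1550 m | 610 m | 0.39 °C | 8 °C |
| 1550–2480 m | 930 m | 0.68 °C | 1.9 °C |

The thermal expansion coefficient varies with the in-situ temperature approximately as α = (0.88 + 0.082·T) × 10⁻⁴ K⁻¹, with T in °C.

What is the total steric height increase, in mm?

about 371 mm

Layer 1: α = (0.88 + 0.082×26)×10⁻⁴ = 3.012×10⁻⁴ K⁻¹
Layer 2: α = (0.88 + 0.082×16)×10⁻⁴ = 2.192×10⁻⁴ K⁻¹
Layer 3: α = (0.88 + 0.082×8)×10⁻⁴ = 1.536×10⁻⁴ K⁻¹
Layer 4: α = (0.88 + 0.082×1.9)×10⁻⁴ = 1.0358×10⁻⁴ K⁻¹
3.012×10⁻⁴ × 140 × 1.8 = 0.0759024 m
800 × 2.192×10⁻⁴ × 1.1 = 0.192896 m
940–1550 m: 610 × 1.536×10⁻⁴ × 0.39 = 0.03654144 m
Layer 4: 1.0358×10⁻⁴ × 0.68 × 930 = 0.065503992 m
Δh = 0.0759024 + 0.192896 + 0.03654144 + 0.065503992 = 0.370843832 m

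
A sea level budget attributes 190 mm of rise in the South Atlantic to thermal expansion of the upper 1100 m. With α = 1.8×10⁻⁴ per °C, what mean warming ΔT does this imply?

ΔT ≈ 0.96 °C

ΔT = Δh/(αH) = 0.19 / (1.8×10⁻⁴ × 1100) ≈ 0.9596 °C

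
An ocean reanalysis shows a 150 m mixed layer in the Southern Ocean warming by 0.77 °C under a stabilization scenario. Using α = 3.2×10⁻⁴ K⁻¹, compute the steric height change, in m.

about 0.037 m

Δh = αΔT·H = 3.2×10⁻⁴ × 0.77 × 150 = 0.03696 m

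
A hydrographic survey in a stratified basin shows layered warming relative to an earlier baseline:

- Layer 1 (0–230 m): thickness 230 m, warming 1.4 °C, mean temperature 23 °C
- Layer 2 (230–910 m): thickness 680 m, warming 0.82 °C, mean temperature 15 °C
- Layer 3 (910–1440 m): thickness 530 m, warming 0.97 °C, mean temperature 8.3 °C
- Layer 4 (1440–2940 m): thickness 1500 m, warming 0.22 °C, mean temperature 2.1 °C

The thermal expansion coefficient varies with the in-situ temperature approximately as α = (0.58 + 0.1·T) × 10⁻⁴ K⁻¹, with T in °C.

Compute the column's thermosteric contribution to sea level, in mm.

Δh = 307 mm

Layer 1: α = (0.58 + 0.1×23)×10⁻⁴ = 2.88×10⁻⁴ K⁻¹
Layer 2: α = (0.58 + 0.1×15)×10⁻⁴ = 2.08×10⁻⁴ K⁻¹
Layer 3: α = (0.58 + 0.1×8.3)×10⁻⁴ = 1.41×10⁻⁴ K⁻¹
Layer 4: α = (0.58 + 0.1×2.1)×10⁻⁴ = 0.79×10⁻⁴ K⁻¹
0–230 m: 1.4 × 230 × 2.88×10⁻⁴ = 0.092736 m
0.82 × 2.08×10⁻⁴ × 680 = 0.1159808 m
Layer 3: 1.41×10⁻⁴ × 0.97 × 530 = 0.0724881 m
Layer 4: 0.22 × 1500 × 0.79×10⁻⁴ = 0.02607 m
Δh = 0.092736 + 0.1159808 + 0.0724881 + 0.02607 = 0.3072749 m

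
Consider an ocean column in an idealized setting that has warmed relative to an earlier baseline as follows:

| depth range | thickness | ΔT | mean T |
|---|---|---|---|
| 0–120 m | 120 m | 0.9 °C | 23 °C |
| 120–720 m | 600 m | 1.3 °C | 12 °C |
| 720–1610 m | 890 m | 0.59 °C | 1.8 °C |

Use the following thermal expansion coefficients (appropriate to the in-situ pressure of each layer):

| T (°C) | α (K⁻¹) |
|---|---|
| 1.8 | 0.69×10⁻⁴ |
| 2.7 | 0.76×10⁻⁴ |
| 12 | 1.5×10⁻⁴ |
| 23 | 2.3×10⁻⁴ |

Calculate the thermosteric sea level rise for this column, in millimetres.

Δh ≈ 178 mm

Layer 1 at 23 °C → α = 2.3×10⁻⁴ K⁻¹
Layer 2 at 12 °C → α = 1.5×10⁻⁴ K⁻¹
Layer 3 at 1.8 °C → α = 0.69×10⁻⁴ K⁻¹
0.9 × 2.3×10⁻⁴ × 120 = 0.02484 m
Layer 2: 1.5×10⁻⁴ × 1.3 × 600 = 0.11700 m
720–1610 m: 0.69×10⁻⁴ × 0.59 × 890 = 0.0362319 m
Δh = 0.02484 + 0.11700 + 0.0362319 = 0.1780719 m ≈ 178 mm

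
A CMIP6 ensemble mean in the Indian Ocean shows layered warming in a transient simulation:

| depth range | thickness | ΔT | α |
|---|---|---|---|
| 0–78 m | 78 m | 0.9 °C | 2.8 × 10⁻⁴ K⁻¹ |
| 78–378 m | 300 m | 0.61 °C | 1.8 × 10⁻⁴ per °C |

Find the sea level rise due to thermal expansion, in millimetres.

0–78 m: 0.9 × 78 × 2.8×10⁻⁴ = 0.019656 m
0.61 × 1.8×10⁻⁴ × 300 = 0.03294 m
Δh = 0.019656 + 0.03294 = 0.052596 m

Δh ≈ 52.6 mm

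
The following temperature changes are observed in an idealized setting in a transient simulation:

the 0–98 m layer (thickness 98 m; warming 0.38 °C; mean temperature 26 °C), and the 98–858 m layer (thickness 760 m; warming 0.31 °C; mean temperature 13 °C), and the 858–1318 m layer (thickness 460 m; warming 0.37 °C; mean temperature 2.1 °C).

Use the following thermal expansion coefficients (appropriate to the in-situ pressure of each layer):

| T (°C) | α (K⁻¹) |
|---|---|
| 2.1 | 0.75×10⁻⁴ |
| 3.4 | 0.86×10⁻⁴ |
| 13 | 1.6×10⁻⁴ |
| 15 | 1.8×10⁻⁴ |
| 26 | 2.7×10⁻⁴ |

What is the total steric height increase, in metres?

Layer 1 at 26 °C → α = 2.7×10⁻⁴ K⁻¹
Layer 2 at 13 °C → α = 1.6×10⁻⁴ K⁻¹
Layer 3 at 2.1 °C → α = 0.75×10⁻⁴ K⁻¹
0.38 × 98 × 2.7×10⁻⁴ = 0.0100548 m
0.31 × 1.6×10⁻⁴ × 760 = 0.037696 m
Layer 3: 0.75×10⁻⁴ × 460 × 0.37 = 0.012765 m
Δh = 0.0100548 + 0.037696 + 0.012765 = 0.0605158 m ≈ 0.0605 m

about 0.0605 m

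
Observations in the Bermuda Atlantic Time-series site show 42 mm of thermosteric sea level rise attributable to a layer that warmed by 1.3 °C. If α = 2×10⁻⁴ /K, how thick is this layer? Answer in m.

H = Δh/(αΔT) = 0.042 / (2×10⁻⁴ × 1.3) ≈ 161.5 m

162 m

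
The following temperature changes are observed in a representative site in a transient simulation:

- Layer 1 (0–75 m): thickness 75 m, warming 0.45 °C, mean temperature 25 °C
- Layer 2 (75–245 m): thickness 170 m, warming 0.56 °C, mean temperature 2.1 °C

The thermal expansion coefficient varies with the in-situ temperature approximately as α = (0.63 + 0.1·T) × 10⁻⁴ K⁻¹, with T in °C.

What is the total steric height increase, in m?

Δh = 0.019 m

Layer 1: α = (0.63 + 0.1×25)×10⁻⁴ = 3.13×10⁻⁴ K⁻¹
Layer 2: α = (0.63 + 0.1×2.1)×10⁻⁴ = 0.84×10⁻⁴ K⁻¹
Layer 1: 3.13×10⁻⁴ × 75 × 0.45 = 0.01056375 m
Layer 2: 0.84×10⁻⁴ × 0.56 × 170 = 0.0079968 m
Δh = 0.01056375 + 0.0079968 = 0.01856055 m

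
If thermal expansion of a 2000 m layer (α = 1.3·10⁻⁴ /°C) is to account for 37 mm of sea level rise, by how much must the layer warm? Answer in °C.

ΔT ≈ 0.142 °C

ΔT = Δh/(αH) = 0.037 / (1.3×10⁻⁴ × 2000) ≈ 0.1423 °C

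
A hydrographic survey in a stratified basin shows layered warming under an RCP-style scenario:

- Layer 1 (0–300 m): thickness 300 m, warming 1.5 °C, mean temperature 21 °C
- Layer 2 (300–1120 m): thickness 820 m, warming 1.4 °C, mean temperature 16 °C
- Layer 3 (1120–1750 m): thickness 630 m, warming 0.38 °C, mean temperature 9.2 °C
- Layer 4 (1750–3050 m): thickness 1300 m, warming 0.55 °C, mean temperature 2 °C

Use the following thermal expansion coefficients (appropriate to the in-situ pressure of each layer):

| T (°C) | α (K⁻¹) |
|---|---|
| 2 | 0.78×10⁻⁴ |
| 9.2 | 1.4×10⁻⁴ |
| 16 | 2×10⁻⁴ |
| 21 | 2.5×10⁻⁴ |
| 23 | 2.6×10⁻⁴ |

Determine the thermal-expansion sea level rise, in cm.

Layer 1 at 21 °C → α = 2.5×10⁻⁴ K⁻¹
Layer 2 at 16 °C → α = 2×10⁻⁴ K⁻¹
Layer 3 at 9.2 °C → α = 1.4×10⁻⁴ K⁻¹
Layer 4 at 2 °C → α = 0.78×10⁻⁴ K⁻¹
300 × 2.5×10⁻⁴ × 1.5 = 0.11250 m
300–1120 m: 820 × 2×10⁻⁴ × 1.4 = 0.22960 m
1120–1750 m: 630 × 1.4×10⁻⁴ × 0.38 = 0.033516 m
1750–3050 m: 0.55 × 0.78×10⁻⁴ × 1300 = 0.05577 m
Δh = 0.11250 + 0.22960 + 0.033516 + 0.05577 = 0.431386 m ≈ 43.1 cm

Δh ≈ 43.1 cm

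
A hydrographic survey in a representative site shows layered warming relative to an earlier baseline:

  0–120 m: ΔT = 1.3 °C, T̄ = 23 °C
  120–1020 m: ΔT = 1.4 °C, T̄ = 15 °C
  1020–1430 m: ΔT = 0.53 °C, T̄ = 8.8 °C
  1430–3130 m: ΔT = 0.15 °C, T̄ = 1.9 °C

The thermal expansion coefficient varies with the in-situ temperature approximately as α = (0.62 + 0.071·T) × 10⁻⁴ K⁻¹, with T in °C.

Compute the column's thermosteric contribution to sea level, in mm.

Layer 1: α = (0.62 + 0.071×23)×10⁻⁴ = 2.253×10⁻⁴ K⁻¹
Layer 2: α = (0.62 + 0.071×15)×10⁻⁴ = 1.685×10⁻⁴ K⁻¹
Layer 3: α = (0.62 + 0.071×8.8)×10⁻⁴ = 1.2448×10⁻⁴ K⁻¹
Layer 4: α = (0.62 + 0.071×1.9)×10⁻⁴ = 0.7549×10⁻⁴ K⁻¹
0–120 m: 120 × 2.253×10⁻⁴ × 1.3 = 0.0351468 m
900 × 1.4 × 1.685×10⁻⁴ = 0.21231 m
Layer 3: 0.53 × 1.2448×10⁻⁴ × 410 = 0.027049504 m
Layer 4: 0.7549×10⁻⁴ × 0.15 × 1700 = 0.01924995 m
Δh = 0.0351468 + 0.21231 + 0.027049504 + 0.01924995 = 0.293756254 m

Δh = 294 mm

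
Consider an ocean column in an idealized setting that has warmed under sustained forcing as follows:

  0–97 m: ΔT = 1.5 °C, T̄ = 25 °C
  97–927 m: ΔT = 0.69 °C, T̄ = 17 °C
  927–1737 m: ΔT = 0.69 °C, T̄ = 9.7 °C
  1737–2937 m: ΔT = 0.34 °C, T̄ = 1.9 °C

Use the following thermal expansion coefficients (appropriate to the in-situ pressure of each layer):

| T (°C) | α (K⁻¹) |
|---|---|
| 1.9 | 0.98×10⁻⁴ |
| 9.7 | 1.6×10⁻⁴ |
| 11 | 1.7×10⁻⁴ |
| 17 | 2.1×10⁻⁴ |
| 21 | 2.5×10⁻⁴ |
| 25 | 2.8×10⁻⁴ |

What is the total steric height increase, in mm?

about 290 mm

Layer 1 at 25 °C → α = 2.8×10⁻⁴ K⁻¹
Layer 2 at 17 °C → α = 2.1×10⁻⁴ K⁻¹
Layer 3 at 9.7 °C → α = 1.6×10⁻⁴ K⁻¹
Layer 4 at 1.9 °C → α = 0.98×10⁻⁴ K⁻¹
Layer 1: 1.5 × 97 × 2.8×10⁻⁴ = 0.04074 m
Layer 2: 2.1×10⁻⁴ × 830 × 0.69 = 0.120267 m
927–1737 m: 0.69 × 810 × 1.6×10⁻⁴ = 0.089424 m
0.34 × 0.98×10⁻⁴ × 1200 = 0.039984 m
Δh = 0.04074 + 0.120267 + 0.089424 + 0.039984 = 0.290415 m ≈ 290 mm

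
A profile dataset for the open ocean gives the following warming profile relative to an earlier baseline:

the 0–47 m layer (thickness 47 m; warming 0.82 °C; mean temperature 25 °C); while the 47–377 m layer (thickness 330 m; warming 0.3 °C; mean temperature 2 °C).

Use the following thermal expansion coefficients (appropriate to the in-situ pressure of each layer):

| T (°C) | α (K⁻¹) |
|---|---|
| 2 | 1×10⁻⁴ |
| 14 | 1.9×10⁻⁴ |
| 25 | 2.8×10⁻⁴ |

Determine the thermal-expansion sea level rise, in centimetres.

2.1 cm of thermosteric rise

Layer 1 at 25 °C → α = 2.8×10⁻⁴ K⁻¹
Layer 2 at 2 °C → α = 1×10⁻⁴ K⁻¹
0–47 m: 2.8×10⁻⁴ × 0.82 × 47 = 0.0107912 m
47–377 m: 330 × 0.3 × 1×10⁻⁴ = 0.00990 m
Δh = 0.0107912 + 0.00990 = 0.0206912 m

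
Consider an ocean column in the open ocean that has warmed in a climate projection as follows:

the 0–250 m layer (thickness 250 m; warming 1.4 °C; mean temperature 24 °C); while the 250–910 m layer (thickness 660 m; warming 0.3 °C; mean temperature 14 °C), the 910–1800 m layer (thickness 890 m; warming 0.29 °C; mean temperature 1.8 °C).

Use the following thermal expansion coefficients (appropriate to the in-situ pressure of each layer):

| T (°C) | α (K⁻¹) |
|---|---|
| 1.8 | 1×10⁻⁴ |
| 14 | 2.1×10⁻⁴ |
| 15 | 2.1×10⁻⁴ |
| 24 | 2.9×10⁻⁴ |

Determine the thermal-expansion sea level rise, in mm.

169 mm

Layer 1 at 24 °C → α = 2.9×10⁻⁴ K⁻¹
Layer 2 at 14 °C → α = 2.1×10⁻⁴ K⁻¹
Layer 3 at 1.8 °C → α = 1×10⁻⁴ K⁻¹
Layer 1: 250 × 1.4 × 2.9×10⁻⁴ = 0.10150 m
660 × 2.1×10⁻⁴ × 0.3 = 0.04158 m
Layer 3: 1×10⁻⁴ × 0.29 × 890 = 0.02581 m
Δh = 0.10150 + 0.04158 + 0.02581 = 0.16889 m ≈ 169 mm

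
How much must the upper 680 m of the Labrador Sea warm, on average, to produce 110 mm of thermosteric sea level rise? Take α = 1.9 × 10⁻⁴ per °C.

about 0.851 °C

ΔT = Δh/(αH) = 0.11 / (1.9×10⁻⁴ × 680) ≈ 0.8514 °C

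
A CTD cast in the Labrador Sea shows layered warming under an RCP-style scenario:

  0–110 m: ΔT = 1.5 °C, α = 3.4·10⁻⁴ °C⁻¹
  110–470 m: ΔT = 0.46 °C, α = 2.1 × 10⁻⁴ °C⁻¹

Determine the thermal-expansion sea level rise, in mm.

90.9 mm

3.4×10⁻⁴ × 1.5 × 110 = 0.05610 m
Layer 2: 360 × 0.46 × 2.1×10⁻⁴ = 0.034776 m
Δh = 0.05610 + 0.034776 = 0.090876 m ≈ 90.9 mm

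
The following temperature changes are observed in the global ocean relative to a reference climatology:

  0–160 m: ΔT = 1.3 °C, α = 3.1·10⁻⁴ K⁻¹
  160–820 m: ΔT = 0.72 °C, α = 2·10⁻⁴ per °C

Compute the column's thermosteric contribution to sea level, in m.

3.1×10⁻⁴ × 1.3 × 160 = 0.06448 m
160–820 m: 2×10⁻⁴ × 660 × 0.72 = 0.09504 m
Δh = 0.06448 + 0.09504 = 0.15952 m

Δh = 0.16 m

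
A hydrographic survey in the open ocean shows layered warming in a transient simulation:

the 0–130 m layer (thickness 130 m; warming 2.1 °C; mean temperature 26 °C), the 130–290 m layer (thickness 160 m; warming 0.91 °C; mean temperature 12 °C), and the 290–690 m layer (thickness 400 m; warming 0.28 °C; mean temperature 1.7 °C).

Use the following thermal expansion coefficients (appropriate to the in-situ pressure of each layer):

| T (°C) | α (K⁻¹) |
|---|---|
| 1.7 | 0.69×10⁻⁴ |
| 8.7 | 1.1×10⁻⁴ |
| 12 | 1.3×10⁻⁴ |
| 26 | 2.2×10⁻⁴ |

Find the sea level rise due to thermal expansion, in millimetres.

about 86.7 mm

Layer 1 at 26 °C → α = 2.2×10⁻⁴ K⁻¹
Layer 2 at 12 °C → α = 1.3×10⁻⁴ K⁻¹
Layer 3 at 1.7 °C → α = 0.69×10⁻⁴ K⁻¹
Layer 1: 2.1 × 130 × 2.2×10⁻⁴ = 0.06006 m
Layer 2: 160 × 0.91 × 1.3×10⁻⁴ = 0.018928 m
Layer 3: 0.28 × 0.69×10⁻⁴ × 400 = 0.007728 m
Δh = 0.06006 + 0.018928 + 0.007728 = 0.086716 m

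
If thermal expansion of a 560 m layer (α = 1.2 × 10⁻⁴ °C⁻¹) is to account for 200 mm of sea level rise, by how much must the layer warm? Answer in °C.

ΔT = Δh/(αH) = 0.2 / (1.2×10⁻⁴ × 560) ≈ 2.976 °C

ΔT ≈ 3.0 °C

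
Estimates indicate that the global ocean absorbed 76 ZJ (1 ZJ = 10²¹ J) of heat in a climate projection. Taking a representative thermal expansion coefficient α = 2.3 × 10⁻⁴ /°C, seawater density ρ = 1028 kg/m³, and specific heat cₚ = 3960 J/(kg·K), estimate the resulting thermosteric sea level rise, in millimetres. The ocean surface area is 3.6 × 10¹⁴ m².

Δh = 11.9 mm

Per unit area: Q = 76×10²¹ / (3.6×10¹⁴) ≈ 2.111×10⁸ J/m²
Δh = αQ/(ρcₚ) = 2.3×10⁻⁴ × 2.111×10⁸ / (1028 × 3960) ≈ 0.011927 m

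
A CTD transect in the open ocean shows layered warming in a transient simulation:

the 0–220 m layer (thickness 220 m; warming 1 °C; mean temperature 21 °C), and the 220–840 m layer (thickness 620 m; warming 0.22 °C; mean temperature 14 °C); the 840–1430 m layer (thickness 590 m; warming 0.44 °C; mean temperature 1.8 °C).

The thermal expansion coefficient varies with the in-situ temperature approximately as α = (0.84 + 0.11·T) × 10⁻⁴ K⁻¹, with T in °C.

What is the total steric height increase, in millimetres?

Δh = 129 mm

Layer 1: α = (0.84 + 0.11×21)×10⁻⁴ = 3.15×10⁻⁴ K⁻¹
Layer 2: α = (0.84 + 0.11×14)×10⁻⁴ = 2.38×10⁻⁴ K⁻¹
Layer 3: α = (0.84 + 0.11×1.8)×10⁻⁴ = 1.038×10⁻⁴ K⁻¹
0–220 m: 1 × 3.15×10⁻⁴ × 220 = 0.06930 m
220–840 m: 0.22 × 620 × 2.38×10⁻⁴ = 0.0324632 m
Layer 3: 590 × 1.038×10⁻⁴ × 0.44 = 0.02694648 m
Δh = 0.06930 + 0.0324632 + 0.02694648 = 0.12870968 m ≈ 129 mm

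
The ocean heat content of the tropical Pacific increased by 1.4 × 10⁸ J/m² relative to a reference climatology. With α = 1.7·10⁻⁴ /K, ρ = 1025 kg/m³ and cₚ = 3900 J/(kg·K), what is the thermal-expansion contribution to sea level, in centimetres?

Δh = αQ/(ρcₚ) = 1.7×10⁻⁴ × 1.4×10⁸ / (1025 × 3900) ≈ 0.0059537 m

0.60 cm of thermosteric rise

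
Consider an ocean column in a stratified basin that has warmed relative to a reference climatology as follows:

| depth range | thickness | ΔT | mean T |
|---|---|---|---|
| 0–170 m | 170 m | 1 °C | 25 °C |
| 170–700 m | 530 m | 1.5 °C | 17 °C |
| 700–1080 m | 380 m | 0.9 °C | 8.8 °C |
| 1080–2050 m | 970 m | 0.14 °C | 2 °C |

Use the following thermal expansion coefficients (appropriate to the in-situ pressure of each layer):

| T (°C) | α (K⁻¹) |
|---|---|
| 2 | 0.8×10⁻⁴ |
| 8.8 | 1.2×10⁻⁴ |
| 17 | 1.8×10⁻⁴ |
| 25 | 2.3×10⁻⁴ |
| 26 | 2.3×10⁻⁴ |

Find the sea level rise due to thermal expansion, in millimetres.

Layer 1 at 25 °C → α = 2.3×10⁻⁴ K⁻¹
Layer 2 at 17 °C → α = 1.8×10⁻⁴ K⁻¹
Layer 3 at 8.8 °C → α = 1.2×10⁻⁴ K⁻¹
Layer 4 at 2 °C → α = 0.8×10⁻⁴ K⁻¹
Layer 1: 170 × 2.3×10⁻⁴ × 1 = 0.03910 m
Layer 2: 1.8×10⁻⁴ × 1.5 × 530 = 0.14310 m
700–1080 m: 380 × 1.2×10⁻⁴ × 0.9 = 0.04104 m
0.14 × 0.8×10⁻⁴ × 970 = 0.010864 m
Δh = 0.03910 + 0.14310 + 0.04104 + 0.010864 = 0.234104 m ≈ 234 mm

about 234 mm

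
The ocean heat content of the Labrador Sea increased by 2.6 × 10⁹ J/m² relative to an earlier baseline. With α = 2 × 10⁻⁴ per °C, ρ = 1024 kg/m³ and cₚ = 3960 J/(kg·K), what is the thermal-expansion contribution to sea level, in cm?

Δh = αQ/(ρcₚ) = 2×10⁻⁴ × 2.6×10⁹ / (1024 × 3960) ≈ 0.12824 m

13 cm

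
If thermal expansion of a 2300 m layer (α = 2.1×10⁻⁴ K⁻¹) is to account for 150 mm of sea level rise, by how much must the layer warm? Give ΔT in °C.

ΔT = Δh/(αH) = 0.15 / (2.1×10⁻⁴ × 2300) ≈ 0.3106 °C

ΔT ≈ 0.311 °C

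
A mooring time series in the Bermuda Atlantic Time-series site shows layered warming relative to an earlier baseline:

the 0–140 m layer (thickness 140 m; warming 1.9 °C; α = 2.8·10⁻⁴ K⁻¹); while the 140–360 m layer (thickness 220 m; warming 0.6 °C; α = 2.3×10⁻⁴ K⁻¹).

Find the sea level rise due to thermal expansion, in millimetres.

about 100 mm

Layer 1: 1.9 × 140 × 2.8×10⁻⁴ = 0.07448 m
2.3×10⁻⁴ × 220 × 0.6 = 0.03036 m
Δh = 0.07448 + 0.03036 = 0.10484 m ≈ 100 mm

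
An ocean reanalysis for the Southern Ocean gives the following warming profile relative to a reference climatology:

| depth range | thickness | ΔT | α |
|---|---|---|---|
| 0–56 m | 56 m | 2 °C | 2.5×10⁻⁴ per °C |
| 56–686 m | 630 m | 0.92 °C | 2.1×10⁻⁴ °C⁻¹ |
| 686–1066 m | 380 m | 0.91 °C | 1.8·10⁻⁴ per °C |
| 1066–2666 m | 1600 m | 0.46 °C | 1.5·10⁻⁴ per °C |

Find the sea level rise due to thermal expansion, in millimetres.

Δh ≈ 320 mm

Layer 1: 2.5×10⁻⁴ × 56 × 2 = 0.02800 m
56–686 m: 0.92 × 2.1×10⁻⁴ × 630 = 0.121716 m
Layer 3: 0.91 × 1.8×10⁻⁴ × 380 = 0.062244 m
1600 × 1.5×10⁻⁴ × 0.46 = 0.11040 m
Δh = 0.02800 + 0.121716 + 0.062244 + 0.11040 = 0.32236 m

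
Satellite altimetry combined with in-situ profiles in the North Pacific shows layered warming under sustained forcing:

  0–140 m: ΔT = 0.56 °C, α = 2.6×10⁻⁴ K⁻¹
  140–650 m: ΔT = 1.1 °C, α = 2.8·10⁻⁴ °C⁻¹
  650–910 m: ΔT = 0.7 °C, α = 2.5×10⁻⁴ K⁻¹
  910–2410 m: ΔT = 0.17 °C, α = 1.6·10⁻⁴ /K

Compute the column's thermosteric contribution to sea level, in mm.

2.6×10⁻⁴ × 140 × 0.56 = 0.020384 m
Layer 2: 2.8×10⁻⁴ × 510 × 1.1 = 0.15708 m
Layer 3: 2.5×10⁻⁴ × 260 × 0.7 = 0.04550 m
Layer 4: 0.17 × 1500 × 1.6×10⁻⁴ = 0.04080 m
Δh = 0.020384 + 0.15708 + 0.04550 + 0.04080 = 0.263764 m

260 mm of thermosteric rise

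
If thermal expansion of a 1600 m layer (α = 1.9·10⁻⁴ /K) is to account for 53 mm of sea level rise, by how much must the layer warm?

0.174 °C

ΔT = Δh/(αH) = 0.053 / (1.9×10⁻⁴ × 1600) ≈ 0.1743 °C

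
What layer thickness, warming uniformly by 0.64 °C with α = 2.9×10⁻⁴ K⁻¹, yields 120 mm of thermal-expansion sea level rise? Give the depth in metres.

647 m

H = Δh/(αΔT) = 0.12 / (2.9×10⁻⁴ × 0.64) ≈ 646.6 m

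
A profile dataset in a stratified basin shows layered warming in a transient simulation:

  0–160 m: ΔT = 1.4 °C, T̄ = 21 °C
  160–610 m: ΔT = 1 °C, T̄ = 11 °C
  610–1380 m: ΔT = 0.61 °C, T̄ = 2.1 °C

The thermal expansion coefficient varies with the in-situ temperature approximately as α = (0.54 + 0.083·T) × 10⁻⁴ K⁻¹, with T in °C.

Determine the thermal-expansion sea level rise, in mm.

about 150 mm

Layer 1: α = (0.54 + 0.083×21)×10⁻⁴ = 2.283×10⁻⁴ K⁻¹
Layer 2: α = (0.54 + 0.083×11)×10⁻⁴ = 1.453×10⁻⁴ K⁻¹
Layer 3: α = (0.54 + 0.083×2.1)×10⁻⁴ = 0.7143×10⁻⁴ K⁻¹
0–160 m: 2.283×10⁻⁴ × 1.4 × 160 = 0.0511392 m
1.453×10⁻⁴ × 1 × 450 = 0.065385 m
770 × 0.7143×10⁻⁴ × 0.61 = 0.033550671 m
Δh = 0.0511392 + 0.065385 + 0.033550671 = 0.150074871 m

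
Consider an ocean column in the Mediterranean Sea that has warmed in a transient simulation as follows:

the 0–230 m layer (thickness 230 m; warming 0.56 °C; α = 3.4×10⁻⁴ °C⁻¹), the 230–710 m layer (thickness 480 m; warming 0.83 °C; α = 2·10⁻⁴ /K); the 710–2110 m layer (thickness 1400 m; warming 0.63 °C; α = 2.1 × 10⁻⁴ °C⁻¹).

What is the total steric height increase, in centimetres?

30.9 cm of thermosteric rise

Layer 1: 0.56 × 230 × 3.4×10⁻⁴ = 0.043792 m
230–710 m: 480 × 0.83 × 2×10⁻⁴ = 0.07968 m
Layer 3: 2.1×10⁻⁴ × 0.63 × 1400 = 0.18522 m
Δh = 0.043792 + 0.07968 + 0.18522 = 0.308692 m ≈ 30.9 cm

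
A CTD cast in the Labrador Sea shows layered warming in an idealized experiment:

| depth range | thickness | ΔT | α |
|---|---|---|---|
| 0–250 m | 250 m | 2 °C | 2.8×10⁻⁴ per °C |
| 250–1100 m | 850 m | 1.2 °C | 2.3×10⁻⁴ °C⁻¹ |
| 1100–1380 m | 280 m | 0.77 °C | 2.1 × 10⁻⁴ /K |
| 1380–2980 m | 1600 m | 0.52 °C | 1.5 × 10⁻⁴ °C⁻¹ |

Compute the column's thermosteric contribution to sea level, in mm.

0–250 m: 250 × 2 × 2.8×10⁻⁴ = 0.14000 m
250–1100 m: 850 × 1.2 × 2.3×10⁻⁴ = 0.23460 m
1100–1380 m: 2.1×10⁻⁴ × 0.77 × 280 = 0.045276 m
Layer 4: 1.5×10⁻⁴ × 0.52 × 1600 = 0.12480 m
Δh = 0.14000 + 0.23460 + 0.045276 + 0.12480 = 0.544676 m

540 mm of thermosteric rise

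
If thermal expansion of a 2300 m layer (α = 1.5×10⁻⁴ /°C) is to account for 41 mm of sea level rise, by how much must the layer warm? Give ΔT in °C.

about 0.119 °C

ΔT = Δh/(αH) = 0.041 / (1.5×10⁻⁴ × 2300) ≈ 0.1188 °C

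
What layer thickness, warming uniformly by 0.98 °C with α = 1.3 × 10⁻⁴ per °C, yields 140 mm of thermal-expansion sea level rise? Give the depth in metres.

1100 m

H = Δh/(αΔT) = 0.14 / (1.3×10⁻⁴ × 0.98) ≈ 1099 m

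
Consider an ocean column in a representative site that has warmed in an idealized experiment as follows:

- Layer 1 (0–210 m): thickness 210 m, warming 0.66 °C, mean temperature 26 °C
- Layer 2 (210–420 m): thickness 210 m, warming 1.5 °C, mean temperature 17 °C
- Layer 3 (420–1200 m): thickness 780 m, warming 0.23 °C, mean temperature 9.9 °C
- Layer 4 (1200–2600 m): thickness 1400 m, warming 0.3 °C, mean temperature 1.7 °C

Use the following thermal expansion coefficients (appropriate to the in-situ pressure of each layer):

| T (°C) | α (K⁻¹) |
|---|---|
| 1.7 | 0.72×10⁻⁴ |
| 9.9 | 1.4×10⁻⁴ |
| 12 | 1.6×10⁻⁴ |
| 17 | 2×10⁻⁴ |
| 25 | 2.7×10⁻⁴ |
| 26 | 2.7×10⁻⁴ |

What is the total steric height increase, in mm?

Layer 1 at 26 °C → α = 2.7×10⁻⁴ K⁻¹
Layer 2 at 17 °C → α = 2×10⁻⁴ K⁻¹
Layer 3 at 9.9 °C → α = 1.4×10⁻⁴ K⁻¹
Layer 4 at 1.7 °C → α = 0.72×10⁻⁴ K⁻¹
Layer 1: 210 × 0.66 × 2.7×10⁻⁴ = 0.037422 m
Layer 2: 210 × 2×10⁻⁴ × 1.5 = 0.06300 m
Layer 3: 1.4×10⁻⁴ × 0.23 × 780 = 0.025116 m
0.72×10⁻⁴ × 0.3 × 1400 = 0.03024 m
Δh = 0.037422 + 0.06300 + 0.025116 + 0.03024 = 0.155778 m

156 mm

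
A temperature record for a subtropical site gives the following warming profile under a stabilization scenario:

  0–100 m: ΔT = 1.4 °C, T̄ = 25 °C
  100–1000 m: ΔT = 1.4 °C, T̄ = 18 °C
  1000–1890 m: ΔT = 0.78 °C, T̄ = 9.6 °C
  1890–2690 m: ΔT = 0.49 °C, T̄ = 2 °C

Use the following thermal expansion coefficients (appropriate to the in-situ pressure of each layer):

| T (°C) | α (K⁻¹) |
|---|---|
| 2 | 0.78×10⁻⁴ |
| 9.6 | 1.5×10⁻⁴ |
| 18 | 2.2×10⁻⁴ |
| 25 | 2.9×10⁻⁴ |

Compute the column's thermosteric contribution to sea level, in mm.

Δh ≈ 450 mm

Layer 1 at 25 °C → α = 2.9×10⁻⁴ K⁻¹
Layer 2 at 18 °C → α = 2.2×10⁻⁴ K⁻¹
Layer 3 at 9.6 °C → α = 1.5×10⁻⁴ K⁻¹
Layer 4 at 2 °C → α = 0.78×10⁻⁴ K⁻¹
Layer 1: 2.9×10⁻⁴ × 100 × 1.4 = 0.04060 m
100–1000 m: 2.2×10⁻⁴ × 1.4 × 900 = 0.27720 m
890 × 0.78 × 1.5×10⁻⁴ = 0.10413 m
1890–2690 m: 800 × 0.49 × 0.78×10⁻⁴ = 0.030576 m
Δh = 0.04060 + 0.27720 + 0.10413 + 0.030576 = 0.452506 m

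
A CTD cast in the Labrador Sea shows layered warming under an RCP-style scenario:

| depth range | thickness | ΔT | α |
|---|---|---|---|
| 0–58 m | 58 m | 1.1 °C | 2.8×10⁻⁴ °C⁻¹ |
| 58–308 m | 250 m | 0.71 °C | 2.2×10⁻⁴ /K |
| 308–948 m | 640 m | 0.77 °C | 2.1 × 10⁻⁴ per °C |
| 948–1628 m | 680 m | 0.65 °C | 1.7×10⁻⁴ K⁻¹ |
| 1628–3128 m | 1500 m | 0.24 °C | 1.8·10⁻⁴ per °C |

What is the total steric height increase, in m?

Layer 1: 58 × 1.1 × 2.8×10⁻⁴ = 0.017864 m
Layer 2: 250 × 0.71 × 2.2×10⁻⁴ = 0.03905 m
640 × 0.77 × 2.1×10⁻⁴ = 0.103488 m
0.65 × 1.7×10⁻⁴ × 680 = 0.07514 m
0.24 × 1.8×10⁻⁴ × 1500 = 0.06480 m
Δh = 0.017864 + 0.03905 + 0.103488 + 0.07514 + 0.06480 = 0.300342 m

about 0.300 m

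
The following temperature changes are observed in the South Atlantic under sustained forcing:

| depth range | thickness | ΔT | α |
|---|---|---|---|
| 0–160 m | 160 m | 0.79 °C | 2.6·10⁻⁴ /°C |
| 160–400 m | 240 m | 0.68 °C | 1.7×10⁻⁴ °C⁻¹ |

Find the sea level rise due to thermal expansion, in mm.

0–160 m: 0.79 × 2.6×10⁻⁴ × 160 = 0.032864 m
160–400 m: 240 × 0.68 × 1.7×10⁻⁴ = 0.027744 m
Δh = 0.032864 + 0.027744 = 0.060608 m

Δh = 61 mm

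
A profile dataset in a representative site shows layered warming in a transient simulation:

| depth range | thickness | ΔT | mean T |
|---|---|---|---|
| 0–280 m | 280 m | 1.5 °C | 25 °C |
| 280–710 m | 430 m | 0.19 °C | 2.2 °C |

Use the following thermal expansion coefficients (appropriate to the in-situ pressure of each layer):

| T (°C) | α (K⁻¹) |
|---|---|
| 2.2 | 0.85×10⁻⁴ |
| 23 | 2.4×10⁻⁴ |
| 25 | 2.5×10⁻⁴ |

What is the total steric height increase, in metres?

Layer 1 at 25 °C → α = 2.5×10⁻⁴ K⁻¹
Layer 2 at 2.2 °C → α = 0.85×10⁻⁴ K⁻¹
Layer 1: 2.5×10⁻⁴ × 280 × 1.5 = 0.10500 m
Layer 2: 0.85×10⁻⁴ × 0.19 × 430 = 0.0069445 m
Δh = 0.10500 + 0.0069445 = 0.1119445 m ≈ 0.112 m

0.112 m of thermosteric rise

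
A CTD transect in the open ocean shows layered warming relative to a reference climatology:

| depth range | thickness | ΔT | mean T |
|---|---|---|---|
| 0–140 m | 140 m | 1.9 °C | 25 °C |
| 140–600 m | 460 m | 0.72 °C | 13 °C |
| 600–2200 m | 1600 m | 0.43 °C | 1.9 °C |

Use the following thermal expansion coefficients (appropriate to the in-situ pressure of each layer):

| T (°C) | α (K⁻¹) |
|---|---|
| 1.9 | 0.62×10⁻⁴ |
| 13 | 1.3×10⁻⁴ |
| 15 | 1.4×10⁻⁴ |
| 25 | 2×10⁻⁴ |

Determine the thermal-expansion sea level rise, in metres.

0.139 m of thermosteric rise

Layer 1 at 25 °C → α = 2×10⁻⁴ K⁻¹
Layer 2 at 13 °C → α = 1.3×10⁻⁴ K⁻¹
Layer 3 at 1.9 °C → α = 0.62×10⁻⁴ K⁻¹
0–140 m: 2×10⁻⁴ × 1.9 × 140 = 0.05320 m
140–600 m: 460 × 0.72 × 1.3×10⁻⁴ = 0.043056 m
600–2200 m: 0.62×10⁻⁴ × 0.43 × 1600 = 0.042656 m
Δh = 0.05320 + 0.043056 + 0.042656 = 0.138912 m ≈ 0.139 m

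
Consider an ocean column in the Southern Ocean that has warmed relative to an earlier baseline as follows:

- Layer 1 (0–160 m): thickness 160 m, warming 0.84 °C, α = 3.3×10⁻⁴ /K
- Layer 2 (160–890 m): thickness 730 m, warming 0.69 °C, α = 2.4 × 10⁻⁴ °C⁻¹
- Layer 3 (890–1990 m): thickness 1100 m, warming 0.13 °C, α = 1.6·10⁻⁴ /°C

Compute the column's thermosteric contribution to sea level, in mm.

188 mm

3.3×10⁻⁴ × 160 × 0.84 = 0.044352 m
160–890 m: 2.4×10⁻⁴ × 730 × 0.69 = 0.120888 m
1.6×10⁻⁴ × 0.13 × 1100 = 0.02288 m
Δh = 0.044352 + 0.120888 + 0.02288 = 0.18812 m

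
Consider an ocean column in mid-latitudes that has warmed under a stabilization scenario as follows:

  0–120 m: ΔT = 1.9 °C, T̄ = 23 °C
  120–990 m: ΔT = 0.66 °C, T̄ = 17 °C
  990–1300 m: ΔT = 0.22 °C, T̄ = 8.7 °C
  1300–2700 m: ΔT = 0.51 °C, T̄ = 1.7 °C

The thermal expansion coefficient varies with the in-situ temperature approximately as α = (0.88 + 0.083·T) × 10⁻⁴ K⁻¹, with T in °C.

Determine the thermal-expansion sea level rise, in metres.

Layer 1: α = (0.88 + 0.083×23)×10⁻⁴ = 2.789×10⁻⁴ K⁻¹
Layer 2: α = (0.88 + 0.083×17)×10⁻⁴ = 2.291×10⁻⁴ K⁻¹
Layer 3: α = (0.88 + 0.083×8.7)×10⁻⁴ = 1.6021×10⁻⁴ K⁻¹
Layer 4: α = (0.88 + 0.083×1.7)×10⁻⁴ = 1.0211×10⁻⁴ K⁻¹
120 × 2.789×10⁻⁴ × 1.9 = 0.0635892 m
Layer 2: 0.66 × 2.291×10⁻⁴ × 870 = 0.13154922 m
990–1300 m: 0.22 × 1.6021×10⁻⁴ × 310 = 0.010926322 m
1300–2700 m: 0.51 × 1.0211×10⁻⁴ × 1400 = 0.07290654 m
Δh = 0.0635892 + 0.13154922 + 0.010926322 + 0.07290654 = 0.278971282 m ≈ 0.279 m

Δh ≈ 0.279 m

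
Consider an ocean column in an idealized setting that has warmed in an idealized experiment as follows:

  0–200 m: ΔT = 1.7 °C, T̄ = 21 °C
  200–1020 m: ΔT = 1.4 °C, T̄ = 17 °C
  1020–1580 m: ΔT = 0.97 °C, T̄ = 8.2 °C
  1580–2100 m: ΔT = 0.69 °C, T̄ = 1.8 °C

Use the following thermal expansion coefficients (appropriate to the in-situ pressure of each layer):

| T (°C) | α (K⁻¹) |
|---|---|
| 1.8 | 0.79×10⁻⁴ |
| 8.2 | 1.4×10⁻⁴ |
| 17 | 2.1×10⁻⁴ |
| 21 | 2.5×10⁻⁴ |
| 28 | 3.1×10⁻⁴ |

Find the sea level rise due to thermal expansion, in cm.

Layer 1 at 21 °C → α = 2.5×10⁻⁴ K⁻¹
Layer 2 at 17 °C → α = 2.1×10⁻⁴ K⁻¹
Layer 3 at 8.2 °C → α = 1.4×10⁻⁴ K⁻¹
Layer 4 at 1.8 °C → α = 0.79×10⁻⁴ K⁻¹
0–200 m: 2.5×10⁻⁴ × 1.7 × 200 = 0.08500 m
820 × 1.4 × 2.1×10⁻⁴ = 0.24108 m
560 × 0.97 × 1.4×10⁻⁴ = 0.076048 m
1580–2100 m: 0.79×10⁻⁴ × 520 × 0.69 = 0.0283452 m
Δh = 0.08500 + 0.24108 + 0.076048 + 0.0283452 = 0.4304732 m ≈ 43 cm

Δh = 43 cm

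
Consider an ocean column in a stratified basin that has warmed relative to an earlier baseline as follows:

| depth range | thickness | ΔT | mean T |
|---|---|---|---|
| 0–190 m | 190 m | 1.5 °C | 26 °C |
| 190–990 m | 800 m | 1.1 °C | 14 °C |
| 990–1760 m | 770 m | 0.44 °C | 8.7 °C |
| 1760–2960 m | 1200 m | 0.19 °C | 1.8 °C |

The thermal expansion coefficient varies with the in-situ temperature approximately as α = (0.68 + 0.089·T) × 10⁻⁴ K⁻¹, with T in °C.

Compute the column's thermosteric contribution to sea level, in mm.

Layer 1: α = (0.68 + 0.089×26)×10⁻⁴ = 2.994×10⁻⁴ K⁻¹
Layer 2: α = (0.68 + 0.089×14)×10⁻⁴ = 1.926×10⁻⁴ K⁻¹
Layer 3: α = (0.68 + 0.089×8.7)×10⁻⁴ = 1.4543×10⁻⁴ K⁻¹
Layer 4: α = (0.68 + 0.089×1.8)×10⁻⁴ = 0.8402×10⁻⁴ K⁻¹
0–190 m: 190 × 2.994×10⁻⁴ × 1.5 = 0.085329 m
190–990 m: 800 × 1.926×10⁻⁴ × 1.1 = 0.169488 m
Layer 3: 0.44 × 1.4543×10⁻⁴ × 770 = 0.049271684 m
0.19 × 0.8402×10⁻⁴ × 1200 = 0.01915656 m
Δh = 0.085329 + 0.169488 + 0.049271684 + 0.01915656 = 0.323245244 m

Δh ≈ 323 mm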